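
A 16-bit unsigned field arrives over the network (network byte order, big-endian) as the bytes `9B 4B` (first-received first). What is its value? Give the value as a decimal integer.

39755

In big-endian order the high byte comes first in memory.
The bytes are already most-significant first: 0x9B4B.
0x9B4B = 39755.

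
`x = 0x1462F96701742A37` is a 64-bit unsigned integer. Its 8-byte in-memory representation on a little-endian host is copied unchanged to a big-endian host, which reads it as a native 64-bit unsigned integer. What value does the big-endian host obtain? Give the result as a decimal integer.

Stored little-endian, the bytes at ascending addresses are 37 2A 74 01 67 F9 62 14.
Read back as big-endian, the last byte is least significant, giving 0x372A740167F96214.
0x372A740167F96214 = 3975117170496070164.

3975117170496070164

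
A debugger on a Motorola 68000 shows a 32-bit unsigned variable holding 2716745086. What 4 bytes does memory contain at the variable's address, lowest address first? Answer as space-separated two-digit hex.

A1 EE 3D 7E

2716745086 in hexadecimal, padded to 32 bits, is 0xA1EE3D7E.
Split into bytes (most-significant first): A1 EE 3D 7E.
In big-endian order the high byte comes first in memory.
So the memory order matches the most-significant-first order: A1 EE 3D 7E.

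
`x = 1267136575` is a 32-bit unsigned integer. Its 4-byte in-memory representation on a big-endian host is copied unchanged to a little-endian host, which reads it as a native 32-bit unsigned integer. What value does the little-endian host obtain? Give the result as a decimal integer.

1267136575 in 32-bit hexadecimal is 0x4B86F83F.
Stored big-endian, the bytes at ascending addresses are 4B 86 F8 3F.
Read back as little-endian, the first byte is least significant, giving 0x3FF8864B.
0x3FF8864B = 1073251915.

1073251915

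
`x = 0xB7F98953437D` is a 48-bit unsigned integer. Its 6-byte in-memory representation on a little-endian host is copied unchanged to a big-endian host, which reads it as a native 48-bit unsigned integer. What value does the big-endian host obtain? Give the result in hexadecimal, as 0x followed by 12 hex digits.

0x7D435389F9B7

Stored little-endian, the bytes at ascending addresses are 7D 43 53 89 F9 B7.
Read back as big-endian, the last byte is least significant, giving 0x7D435389F9B7.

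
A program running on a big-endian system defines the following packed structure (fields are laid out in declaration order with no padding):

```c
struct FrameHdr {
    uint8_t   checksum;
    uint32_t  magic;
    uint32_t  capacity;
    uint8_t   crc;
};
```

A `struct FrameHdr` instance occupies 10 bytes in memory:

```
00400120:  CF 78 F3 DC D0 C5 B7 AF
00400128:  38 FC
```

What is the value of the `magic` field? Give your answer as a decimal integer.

2029247696

`magic` follows `checksum` (1 byte), so it starts at byte offset 1 and occupies 4 bytes.
Bytes at offsets 1..4: 78 F3 DC D0.
Big-endian stores the most-significant byte at the lowest address.
The bytes are already most-significant first: 0x78F3DCD0.
0x78F3DCD0 = 2029247696.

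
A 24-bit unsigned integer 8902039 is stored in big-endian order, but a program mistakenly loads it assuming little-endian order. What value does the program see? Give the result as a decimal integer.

8902039 in 24-bit hexadecimal is 0x87D597.
Stored big-endian, the bytes at ascending addresses are 87 D5 97.
Read back as little-endian, the first byte is least significant, giving 0x97D587.
0x97D587 = 9950599.

9950599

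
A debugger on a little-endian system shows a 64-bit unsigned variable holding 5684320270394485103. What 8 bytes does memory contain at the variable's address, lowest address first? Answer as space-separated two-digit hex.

5684320270394485103 in hexadecimal, padded to 64 bits, is 0x4EE2C32B4A6A696F.
Split into bytes (most-significant first): 4E E2 C3 2B 4A 6A 69 6F.
Little-endian: lowest address holds the least-significant byte.
So at ascending addresses the bytes are 6F 69 6A 4A 2B C3 E2 4E.

6F 69 6A 4A 2B C3 E2 4E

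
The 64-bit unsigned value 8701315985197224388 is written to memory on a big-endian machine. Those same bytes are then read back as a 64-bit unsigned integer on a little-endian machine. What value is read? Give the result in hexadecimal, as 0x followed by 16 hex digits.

8701315985197224388 in 64-bit hexadecimal is 0x78C148C9781BD1C4.
Stored big-endian, the bytes at ascending addresses are 78 C1 48 C9 78 1B D1 C4.
Read back as little-endian, the first byte is least significant, giving 0xC4D11B78C948C178.

0xC4D11B78C948C178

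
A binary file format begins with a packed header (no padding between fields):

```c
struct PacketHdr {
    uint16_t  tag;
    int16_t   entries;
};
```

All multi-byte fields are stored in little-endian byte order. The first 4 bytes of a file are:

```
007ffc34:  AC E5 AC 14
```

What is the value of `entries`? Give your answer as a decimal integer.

5292

`entries` follows `tag` (2 bytes), so it starts at byte offset 2 and occupies 2 bytes.
Bytes at offsets 2..3: AC 14.
Little-endian stores the least-significant byte at the lowest address.
Reassemble most-significant byte first: 14 AC → 0x14AC.
0x14AC = 5292.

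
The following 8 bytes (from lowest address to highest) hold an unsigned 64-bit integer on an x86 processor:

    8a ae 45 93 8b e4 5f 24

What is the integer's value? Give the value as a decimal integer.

Little-endian: lowest address holds the least-significant byte.
Reassemble most-significant byte first: 24 5F E4 8B 93 45 AE 8A → 0x245FE48B9345AE8A.
0x245FE48B9345AE8A = 2621064796275322506.

2621064796275322506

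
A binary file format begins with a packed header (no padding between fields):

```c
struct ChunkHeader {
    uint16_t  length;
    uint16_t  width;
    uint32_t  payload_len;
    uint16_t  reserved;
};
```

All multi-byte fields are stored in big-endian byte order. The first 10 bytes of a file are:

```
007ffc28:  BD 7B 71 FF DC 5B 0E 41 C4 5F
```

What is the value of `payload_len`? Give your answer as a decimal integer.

`payload_len` follows `length` (2 B), `width` (2 B), so it starts at offset 2 + 2 = 4 and occupies 4 bytes.
Bytes at offsets 4..7: DC 5B 0E 41.
Big-endian stores the most-significant byte at the lowest address.
The bytes are already most-significant first: 0xDC5B0E41.
0xDC5B0E41 = 3696954945.

3696954945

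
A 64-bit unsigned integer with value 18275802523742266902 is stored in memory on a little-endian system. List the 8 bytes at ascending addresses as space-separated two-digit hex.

18275802523742266902 in hexadecimal, padded to 64 bits, is 0xFDA0B190E4D86616.
Split into bytes (most-significant first): FD A0 B1 90 E4 D8 66 16.
In little-endian order the low byte comes first in memory.
So at ascending addresses the bytes are 16 66 D8 E4 90 B1 A0 FD.

16 66 D8 E4 90 B1 A0 FD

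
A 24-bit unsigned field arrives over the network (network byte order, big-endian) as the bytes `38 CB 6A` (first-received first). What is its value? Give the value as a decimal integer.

3722090

Big-endian stores the most-significant byte at the lowest address.
The bytes are already most-significant first: 0x38CB6A.
0x38CB6A = 3722090.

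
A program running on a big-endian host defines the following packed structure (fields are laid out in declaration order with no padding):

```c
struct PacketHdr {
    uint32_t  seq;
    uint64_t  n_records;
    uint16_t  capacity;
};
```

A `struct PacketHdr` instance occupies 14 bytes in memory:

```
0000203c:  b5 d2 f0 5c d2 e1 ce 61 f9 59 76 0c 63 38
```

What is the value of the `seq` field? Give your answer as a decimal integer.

`seq` is the first field, at byte offset 0, occupying 4 bytes.
Bytes at offsets 0..3: B5 D2 F0 5C.
In big-endian order the high byte comes first in memory.
The bytes are already most-significant first: 0xB5D2F05C.
0xB5D2F05C = 3050500188.

3050500188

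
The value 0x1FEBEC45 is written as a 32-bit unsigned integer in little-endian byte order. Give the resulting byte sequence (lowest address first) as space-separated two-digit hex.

45 EC EB 1F

Split into bytes (most-significant first): 1F EB EC 45.
Little-endian stores the least-significant byte at the lowest address.
So at ascending addresses the bytes are 45 EC EB 1F.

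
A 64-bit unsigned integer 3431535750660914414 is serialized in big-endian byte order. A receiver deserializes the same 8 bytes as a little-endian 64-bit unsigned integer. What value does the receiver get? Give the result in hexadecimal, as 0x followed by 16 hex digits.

3431535750660914414 in 64-bit hexadecimal is 0x2F9F43958C327CEE.
Stored big-endian, the bytes at ascending addresses are 2F 9F 43 95 8C 32 7C EE.
Read back as little-endian, the first byte is least significant, giving 0xEE7C328C95439F2F.

0xEE7C328C95439F2F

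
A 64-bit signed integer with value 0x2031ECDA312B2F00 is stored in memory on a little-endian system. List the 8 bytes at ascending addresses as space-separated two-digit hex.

00 2F 2B 31 DA EC 31 20

Split into bytes (most-significant first): 20 31 EC DA 31 2B 2F 00.
Little-endian: lowest address holds the least-significant byte.
So at ascending addresses the bytes are 00 2F 2B 31 DA EC 31 20.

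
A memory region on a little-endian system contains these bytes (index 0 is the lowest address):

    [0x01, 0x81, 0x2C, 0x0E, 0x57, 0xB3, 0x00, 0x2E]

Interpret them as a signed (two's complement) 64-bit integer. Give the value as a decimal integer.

3314846512226009345

In little-endian order the low byte comes first in memory.
Reassemble most-significant byte first: 2E 00 B3 57 0E 2C 81 01 → 0x2E00B3570E2C8101.
0x2E00B3570E2C8101 = 3314846512226009345.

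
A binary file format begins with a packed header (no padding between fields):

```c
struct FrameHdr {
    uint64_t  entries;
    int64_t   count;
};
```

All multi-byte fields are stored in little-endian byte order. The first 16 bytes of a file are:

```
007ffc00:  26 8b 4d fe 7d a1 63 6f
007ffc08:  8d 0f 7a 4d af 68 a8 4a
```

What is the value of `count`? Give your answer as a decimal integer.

`count` follows `entries` (8 bytes), so it starts at byte offset 8 and occupies 8 bytes.
Bytes at offsets 8..15: 8D 0F 7A 4D AF 68 A8 4A.
Little-endian stores the least-significant byte at the lowest address.
Reassemble most-significant byte first: 4A A8 68 AF 4D 7A 0F 8D → 0x4AA868AF4D7A0F8D.
0x4AA868AF4D7A0F8D = 5379664857022467981.

5379664857022467981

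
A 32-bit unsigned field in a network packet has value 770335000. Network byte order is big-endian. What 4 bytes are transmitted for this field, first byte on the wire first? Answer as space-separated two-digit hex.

2D EA 61 18

770335000 in hexadecimal, padded to 32 bits, is 0x2DEA6118.
Split into bytes (most-significant first): 2D EA 61 18.
Big-endian stores the most-significant byte at the lowest address.
So the memory order matches the most-significant-first order: 2D EA 61 18.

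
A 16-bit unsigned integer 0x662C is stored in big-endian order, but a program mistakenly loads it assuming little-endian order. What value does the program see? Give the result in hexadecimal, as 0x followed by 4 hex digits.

Stored big-endian, the bytes at ascending addresses are 66 2C.
Read back as little-endian, the first byte is least significant, giving 0x2C66.

0x2C66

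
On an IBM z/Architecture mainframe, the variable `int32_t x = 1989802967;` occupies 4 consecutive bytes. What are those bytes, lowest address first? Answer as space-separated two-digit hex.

76 99 FB D7

1989802967 in hexadecimal, padded to 32 bits, is 0x7699FBD7.
Split into bytes (most-significant first): 76 99 FB D7.
In big-endian order the high byte comes first in memory.
So the memory order matches the most-significant-first order: 76 99 FB D7.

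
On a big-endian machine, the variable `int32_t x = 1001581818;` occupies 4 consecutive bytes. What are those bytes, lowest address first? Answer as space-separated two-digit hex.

3B B2 EC FA

1001581818 in hexadecimal, padded to 32 bits, is 0x3BB2ECFA.
Split into bytes (most-significant first): 3B B2 EC FA.
Big-endian: lowest address holds the most-significant byte.
So the memory order matches the most-significant-first order: 3B B2 EC FA.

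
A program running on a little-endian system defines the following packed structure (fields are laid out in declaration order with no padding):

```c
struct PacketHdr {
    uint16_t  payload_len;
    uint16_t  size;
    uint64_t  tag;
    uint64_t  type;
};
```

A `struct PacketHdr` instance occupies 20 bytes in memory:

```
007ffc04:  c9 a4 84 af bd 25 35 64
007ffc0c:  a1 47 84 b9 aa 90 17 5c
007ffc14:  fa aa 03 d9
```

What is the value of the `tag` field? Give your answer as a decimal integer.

`tag` follows `payload_len` (2 B), `size` (2 B), so it starts at offset 2 + 2 = 4 and occupies 8 bytes.
Bytes at offsets 4..11: BD 25 35 64 A1 47 84 B9.
In little-endian order the low byte comes first in memory.
Reassemble most-significant byte first: B9 84 47 A1 64 35 25 BD → 0xB98447A1643525BD.
0xB98447A1643525BD = 13367888352438986173.

13367888352438986173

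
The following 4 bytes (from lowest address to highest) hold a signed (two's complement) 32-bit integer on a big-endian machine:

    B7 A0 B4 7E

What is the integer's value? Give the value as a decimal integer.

Big-endian stores the most-significant byte at the lowest address.
The bytes are already most-significant first: 0xB7A0B47E.
Top bit is set, so as a signed 32-bit value this is 0xB7A0B47E − 2^32 = -1214204802.

-1214204802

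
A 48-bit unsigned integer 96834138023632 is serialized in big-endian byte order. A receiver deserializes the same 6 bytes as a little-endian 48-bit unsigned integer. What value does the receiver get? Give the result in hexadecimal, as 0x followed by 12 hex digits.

96834138023632 in 48-bit hexadecimal is 0x5811F46626D0.
Stored big-endian, the bytes at ascending addresses are 58 11 F4 66 26 D0.
Read back as little-endian, the first byte is least significant, giving 0xD02666F41158.

0xD02666F41158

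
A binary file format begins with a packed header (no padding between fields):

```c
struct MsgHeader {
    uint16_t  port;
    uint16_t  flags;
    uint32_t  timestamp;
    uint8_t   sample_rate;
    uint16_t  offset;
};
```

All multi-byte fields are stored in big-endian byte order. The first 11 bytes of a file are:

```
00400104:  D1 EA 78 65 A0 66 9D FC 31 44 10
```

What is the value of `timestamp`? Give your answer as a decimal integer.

`timestamp` follows `port` (2 B), `flags` (2 B), so it starts at offset 2 + 2 = 4 and occupies 4 bytes.
Bytes at offsets 4..7: A0 66 9D FC.
Big-endian: lowest address holds the most-significant byte.
The bytes are already most-significant first: 0xA0669DFC.
0xA0669DFC = 2691079676.

2691079676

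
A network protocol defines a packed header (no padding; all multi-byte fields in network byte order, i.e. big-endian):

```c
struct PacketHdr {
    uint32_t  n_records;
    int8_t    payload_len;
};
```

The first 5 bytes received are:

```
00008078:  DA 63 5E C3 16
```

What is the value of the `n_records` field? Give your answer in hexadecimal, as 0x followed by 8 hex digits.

`n_records` is the first field, at byte offset 0, occupying 4 bytes.
Bytes at offsets 0..3: DA 63 5E C3.
Big-endian: lowest address holds the most-significant byte.
The bytes are already most-significant first: 0xDA635EC3.

0xDA635EC3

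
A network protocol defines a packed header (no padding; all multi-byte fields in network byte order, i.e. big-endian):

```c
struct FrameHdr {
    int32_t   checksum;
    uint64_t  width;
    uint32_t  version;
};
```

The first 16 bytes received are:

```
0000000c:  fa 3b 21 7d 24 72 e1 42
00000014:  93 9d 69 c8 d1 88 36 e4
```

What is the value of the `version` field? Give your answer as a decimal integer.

3515365092

`version` follows `checksum` (4 B), `width` (8 B), so it starts at offset 4 + 8 = 12 and occupies 4 bytes.
Bytes at offsets 12..15: D1 88 36 E4.
In big-endian order the high byte comes first in memory.
The bytes are already most-significant first: 0xD18836E4.
0xD18836E4 = 3515365092.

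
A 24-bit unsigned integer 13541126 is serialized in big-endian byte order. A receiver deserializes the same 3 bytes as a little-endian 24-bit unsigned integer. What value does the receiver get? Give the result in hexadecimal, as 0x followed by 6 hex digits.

13541126 in 24-bit hexadecimal is 0xCE9F06.
Stored big-endian, the bytes at ascending addresses are CE 9F 06.
Read back as little-endian, the first byte is least significant, giving 0x069FCE.

0x069FCE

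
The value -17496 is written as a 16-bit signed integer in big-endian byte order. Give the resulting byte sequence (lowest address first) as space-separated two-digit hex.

Two's complement of -17496 in 16 bits: 17496 = 0x4458; invert → 0xBBA7; add 1 → 0xBBA8.
Split into bytes (most-significant first): BB A8.
In big-endian order the high byte comes first in memory.
So the memory order matches the most-significant-first order: BB A8.

BB A8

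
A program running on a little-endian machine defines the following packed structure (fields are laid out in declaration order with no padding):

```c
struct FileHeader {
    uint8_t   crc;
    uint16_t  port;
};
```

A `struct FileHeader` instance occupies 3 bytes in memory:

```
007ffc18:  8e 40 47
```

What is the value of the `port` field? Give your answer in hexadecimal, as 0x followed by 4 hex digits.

`port` follows `crc` (1 byte), so it starts at byte offset 1 and occupies 2 bytes.
Bytes at offsets 1..2: 40 47.
In little-endian order the low byte comes first in memory.
Reassemble most-significant byte first: 47 40 → 0x4740.

0x4740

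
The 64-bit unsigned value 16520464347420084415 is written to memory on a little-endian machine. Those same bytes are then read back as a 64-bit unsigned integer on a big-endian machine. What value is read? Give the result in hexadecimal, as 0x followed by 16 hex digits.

0xBFC87A78CB7A44E5

16520464347420084415 in 64-bit hexadecimal is 0xE5447ACB787AC8BF.
Stored little-endian, the bytes at ascending addresses are BF C8 7A 78 CB 7A 44 E5.
Read back as big-endian, the last byte is least significant, giving 0xBFC87A78CB7A44E5.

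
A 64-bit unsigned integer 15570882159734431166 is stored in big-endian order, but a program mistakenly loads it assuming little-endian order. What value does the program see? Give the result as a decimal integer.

13699229348733785816

15570882159734431166 in 64-bit hexadecimal is 0xD816E2D382701DBE.
Stored big-endian, the bytes at ascending addresses are D8 16 E2 D3 82 70 1D BE.
Read back as little-endian, the first byte is least significant, giving 0xBE1D7082D3E216D8.
0xBE1D7082D3E216D8 = 13699229348733785816.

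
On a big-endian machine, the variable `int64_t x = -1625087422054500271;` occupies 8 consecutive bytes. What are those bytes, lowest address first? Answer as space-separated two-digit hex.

E9 72 87 99 87 7C 78 51

Two's complement of -1625087422054500271 in 64 bits: 1625087422054500271 = 0x168D7866788387AF; invert → 0xE9728799877C7850; add 1 → 0xE9728799877C7851.
Split into bytes (most-significant first): E9 72 87 99 87 7C 78 51.
Big-endian: lowest address holds the most-significant byte.
So the memory order matches the most-significant-first order: E9 72 87 99 87 7C 78 51.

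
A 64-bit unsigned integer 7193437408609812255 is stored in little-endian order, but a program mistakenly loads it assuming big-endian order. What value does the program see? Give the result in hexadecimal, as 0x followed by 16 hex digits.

0x1FBF31EE3539D463

7193437408609812255 in 64-bit hexadecimal is 0x63D43935EE31BF1F.
Stored little-endian, the bytes at ascending addresses are 1F BF 31 EE 35 39 D4 63.
Read back as big-endian, the last byte is least significant, giving 0x1FBF31EE3539D463.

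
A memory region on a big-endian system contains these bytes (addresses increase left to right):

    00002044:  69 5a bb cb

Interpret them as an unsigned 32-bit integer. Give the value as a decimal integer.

Big-endian: lowest address holds the most-significant byte.
The bytes are already most-significant first: 0x695ABBCB.
0x695ABBCB = 1767553995.

1767553995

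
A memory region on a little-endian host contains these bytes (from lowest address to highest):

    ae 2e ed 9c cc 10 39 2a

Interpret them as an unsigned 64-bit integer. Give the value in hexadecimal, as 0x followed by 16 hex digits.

In little-endian order the low byte comes first in memory.
Reassemble most-significant byte first: 2A 39 10 CC 9C ED 2E AE → 0x2A3910CC9CED2EAE.

0x2A3910CC9CED2EAE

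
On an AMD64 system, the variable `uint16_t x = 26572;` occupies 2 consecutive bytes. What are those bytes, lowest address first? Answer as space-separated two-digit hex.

26572 in hexadecimal, padded to 16 bits, is 0x67CC.
Split into bytes (most-significant first): 67 CC.
Little-endian: lowest address holds the least-significant byte.
So at ascending addresses the bytes are CC 67.

CC 67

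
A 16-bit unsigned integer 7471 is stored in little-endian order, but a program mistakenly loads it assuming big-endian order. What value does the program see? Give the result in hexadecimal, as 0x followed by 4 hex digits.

7471 in 16-bit hexadecimal is 0x1D2F.
Stored little-endian, the bytes at ascending addresses are 2F 1D.
Read back as big-endian, the last byte is least significant, giving 0x2F1D.

0x2F1D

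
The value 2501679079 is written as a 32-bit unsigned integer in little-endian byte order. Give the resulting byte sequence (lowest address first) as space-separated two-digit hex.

E7 97 1C 95

2501679079 in hexadecimal, padded to 32 bits, is 0x951C97E7.
Split into bytes (most-significant first): 95 1C 97 E7.
Little-endian stores the least-significant byte at the lowest address.
So at ascending addresses the bytes are E7 97 1C 95.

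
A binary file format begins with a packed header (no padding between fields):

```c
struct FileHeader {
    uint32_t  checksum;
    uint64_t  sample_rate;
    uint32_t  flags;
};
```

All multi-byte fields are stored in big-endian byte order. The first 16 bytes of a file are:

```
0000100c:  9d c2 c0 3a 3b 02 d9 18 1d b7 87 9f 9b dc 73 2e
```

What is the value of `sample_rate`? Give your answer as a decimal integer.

`sample_rate` follows `checksum` (4 bytes), so it starts at byte offset 4 and occupies 8 bytes.
Bytes at offsets 4..11: 3B 02 D9 18 1D B7 87 9F.
In big-endian order the high byte comes first in memory.
The bytes are already most-significant first: 0x3B02D9181DB7879F.
0x3B02D9181DB7879F = 4252199695792179103.

4252199695792179103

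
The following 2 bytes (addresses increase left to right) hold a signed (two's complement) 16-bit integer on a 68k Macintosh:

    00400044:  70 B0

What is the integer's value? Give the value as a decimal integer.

Big-endian stores the most-significant byte at the lowest address.
The bytes are already most-significant first: 0x70B0.
0x70B0 = 28848.

28848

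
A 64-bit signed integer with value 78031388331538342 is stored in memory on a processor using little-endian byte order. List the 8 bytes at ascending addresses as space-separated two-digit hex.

A6 F7 D4 5E 22 39 15 01

78031388331538342 in hexadecimal, padded to 64 bits, is 0x011539225ED4F7A6.
Split into bytes (most-significant first): 01 15 39 22 5E D4 F7 A6.
Little-endian: lowest address holds the least-significant byte.
So at ascending addresses the bytes are A6 F7 D4 5E 22 39 15 01.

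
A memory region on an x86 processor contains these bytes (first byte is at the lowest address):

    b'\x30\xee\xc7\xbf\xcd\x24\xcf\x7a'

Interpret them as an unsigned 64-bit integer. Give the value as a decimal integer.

8849332258910760496

Little-endian stores the least-significant byte at the lowest address.
Reassemble most-significant byte first: 7A CF 24 CD BF C7 EE 30 → 0x7ACF24CDBFC7EE30.
0x7ACF24CDBFC7EE30 = 8849332258910760496.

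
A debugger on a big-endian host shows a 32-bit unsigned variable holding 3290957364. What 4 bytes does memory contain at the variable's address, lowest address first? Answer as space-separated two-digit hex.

C4 28 06 34

3290957364 in hexadecimal, padded to 32 bits, is 0xC4280634.
Split into bytes (most-significant first): C4 28 06 34.
In big-endian order the high byte comes first in memory.
So the memory order matches the most-significant-first order: C4 28 06 34.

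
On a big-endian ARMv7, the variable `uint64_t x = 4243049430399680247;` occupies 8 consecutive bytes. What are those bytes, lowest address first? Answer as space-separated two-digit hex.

4243049430399680247 in hexadecimal, padded to 64 bits, is 0x3AE256F9EF657EF7.
Split into bytes (most-significant first): 3A E2 56 F9 EF 65 7E F7.
Big-endian: lowest address holds the most-significant byte.
So the memory order matches the most-significant-first order: 3A E2 56 F9 EF 65 7E F7.

3A E2 56 F9 EF 65 7E F7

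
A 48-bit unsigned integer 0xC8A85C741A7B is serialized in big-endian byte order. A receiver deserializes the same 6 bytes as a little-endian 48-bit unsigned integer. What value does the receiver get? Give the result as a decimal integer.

Stored big-endian, the bytes at ascending addresses are C8 A8 5C 74 1A 7B.
Read back as little-endian, the first byte is least significant, giving 0x7B1A745CA8C8.
0x7B1A745CA8C8 = 135353551595720.

135353551595720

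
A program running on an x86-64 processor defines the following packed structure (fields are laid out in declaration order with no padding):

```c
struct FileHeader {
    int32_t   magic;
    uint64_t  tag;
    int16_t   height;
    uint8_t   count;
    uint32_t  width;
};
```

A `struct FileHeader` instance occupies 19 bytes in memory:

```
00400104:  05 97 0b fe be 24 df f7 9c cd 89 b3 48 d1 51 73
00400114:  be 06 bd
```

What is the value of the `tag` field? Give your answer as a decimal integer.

12937097478655648958

`tag` follows `magic` (4 bytes), so it starts at byte offset 4 and occupies 8 bytes.
Bytes at offsets 4..11: BE 24 DF F7 9C CD 89 B3.
Little-endian: lowest address holds the least-significant byte.
Reassemble most-significant byte first: B3 89 CD 9C F7 DF 24 BE → 0xB389CD9CF7DF24BE.
0xB389CD9CF7DF24BE = 12937097478655648958.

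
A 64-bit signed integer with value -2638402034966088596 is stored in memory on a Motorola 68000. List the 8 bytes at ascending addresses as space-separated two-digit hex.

DB 62 83 53 FB 2D B4 6C

Two's complement of -2638402034966088596 in 64 bits: 2638402034966088596 = 0x249D7CAC04D24B94; invert → 0xDB628353FB2DB46B; add 1 → 0xDB628353FB2DB46C.
Split into bytes (most-significant first): DB 62 83 53 FB 2D B4 6C.
Big-endian: lowest address holds the most-significant byte.
So the memory order matches the most-significant-first order: DB 62 83 53 FB 2D B4 6C.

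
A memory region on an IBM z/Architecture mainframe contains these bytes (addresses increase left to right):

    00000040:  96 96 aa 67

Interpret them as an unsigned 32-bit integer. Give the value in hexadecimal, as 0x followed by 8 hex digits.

Big-endian: lowest address holds the most-significant byte.
The bytes are already most-significant first: 0x9696AA67.

0x9696AA67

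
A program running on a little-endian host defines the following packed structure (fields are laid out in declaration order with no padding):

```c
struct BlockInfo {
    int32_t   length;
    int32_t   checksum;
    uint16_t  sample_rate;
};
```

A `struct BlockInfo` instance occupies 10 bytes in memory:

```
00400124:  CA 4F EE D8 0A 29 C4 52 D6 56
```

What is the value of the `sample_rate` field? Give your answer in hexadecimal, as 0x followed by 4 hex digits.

`sample_rate` follows `length` (4 B), `checksum` (4 B), so it starts at offset 4 + 4 = 8 and occupies 2 bytes.
Bytes at offsets 8..9: D6 56.
Little-endian: lowest address holds the least-significant byte.
Reassemble most-significant byte first: 56 D6 → 0x56D6.

0x56D6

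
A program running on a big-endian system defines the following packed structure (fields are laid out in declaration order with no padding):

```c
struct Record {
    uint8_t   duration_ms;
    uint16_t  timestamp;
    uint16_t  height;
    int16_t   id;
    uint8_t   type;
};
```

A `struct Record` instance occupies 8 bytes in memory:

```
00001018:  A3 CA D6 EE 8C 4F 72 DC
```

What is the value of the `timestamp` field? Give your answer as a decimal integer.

51926

`timestamp` follows `duration_ms` (1 byte), so it starts at byte offset 1 and occupies 2 bytes.
Bytes at offsets 1..2: CA D6.
Big-endian: lowest address holds the most-significant byte.
The bytes are already most-significant first: 0xCAD6.
0xCAD6 = 51926.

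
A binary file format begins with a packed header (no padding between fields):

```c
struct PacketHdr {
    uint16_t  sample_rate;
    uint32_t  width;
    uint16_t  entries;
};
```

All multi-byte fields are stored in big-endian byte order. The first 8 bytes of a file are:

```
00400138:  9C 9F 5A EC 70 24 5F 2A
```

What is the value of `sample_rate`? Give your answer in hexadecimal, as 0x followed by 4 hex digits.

0x9C9F

`sample_rate` is the first field, at byte offset 0, occupying 2 bytes.
Bytes at offsets 0..1: 9C 9F.
Big-endian stores the most-significant byte at the lowest address.
The bytes are already most-significant first: 0x9C9F.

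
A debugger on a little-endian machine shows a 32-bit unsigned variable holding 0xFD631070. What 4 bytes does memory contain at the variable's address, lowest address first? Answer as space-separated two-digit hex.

Split into bytes (most-significant first): FD 63 10 70.
Little-endian: lowest address holds the least-significant byte.
So at ascending addresses the bytes are 70 10 63 FD.

70 10 63 FD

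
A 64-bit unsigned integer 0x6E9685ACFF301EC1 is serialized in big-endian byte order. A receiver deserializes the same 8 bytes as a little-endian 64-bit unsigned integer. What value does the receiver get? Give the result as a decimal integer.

13915613773290641006

Stored big-endian, the bytes at ascending addresses are 6E 96 85 AC FF 30 1E C1.
Read back as little-endian, the first byte is least significant, giving 0xC11E30FFAC85966E.
0xC11E30FFAC85966E = 13915613773290641006.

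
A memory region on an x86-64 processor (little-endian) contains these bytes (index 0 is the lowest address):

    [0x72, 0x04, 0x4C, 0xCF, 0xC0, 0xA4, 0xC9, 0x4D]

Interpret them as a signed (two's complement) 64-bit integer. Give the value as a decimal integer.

In little-endian order the low byte comes first in memory.
Reassemble most-significant byte first: 4D C9 A4 C0 CF 4C 04 72 → 0x4DC9A4C0CF4C0472.
0x4DC9A4C0CF4C0472 = 5605192359257834610.

5605192359257834610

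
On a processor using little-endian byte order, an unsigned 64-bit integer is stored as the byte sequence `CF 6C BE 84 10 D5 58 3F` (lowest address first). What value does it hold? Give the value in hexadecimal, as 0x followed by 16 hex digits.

0x3F58D51084BE6CCF

Little-endian: lowest address holds the least-significant byte.
Reassemble most-significant byte first: 3F 58 D5 10 84 BE 6C CF → 0x3F58D51084BE6CCF.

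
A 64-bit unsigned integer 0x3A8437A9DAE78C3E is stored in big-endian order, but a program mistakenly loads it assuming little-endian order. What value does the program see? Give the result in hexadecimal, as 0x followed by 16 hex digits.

0x3E8CE7DAA937843A

Stored big-endian, the bytes at ascending addresses are 3A 84 37 A9 DA E7 8C 3E.
Read back as little-endian, the first byte is least significant, giving 0x3E8CE7DAA937843A.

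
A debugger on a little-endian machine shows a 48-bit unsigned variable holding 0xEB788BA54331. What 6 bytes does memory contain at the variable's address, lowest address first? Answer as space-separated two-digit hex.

Split into bytes (most-significant first): EB 78 8B A5 43 31.
In little-endian order the low byte comes first in memory.
So at ascending addresses the bytes are 31 43 A5 8B 78 EB.

31 43 A5 8B 78 EB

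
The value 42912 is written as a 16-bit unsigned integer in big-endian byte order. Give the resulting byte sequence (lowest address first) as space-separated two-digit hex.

42912 in hexadecimal, padded to 16 bits, is 0xA7A0.
Split into bytes (most-significant first): A7 A0.
Big-endian: lowest address holds the most-significant byte.
So the memory order matches the most-significant-first order: A7 A0.

A7 A0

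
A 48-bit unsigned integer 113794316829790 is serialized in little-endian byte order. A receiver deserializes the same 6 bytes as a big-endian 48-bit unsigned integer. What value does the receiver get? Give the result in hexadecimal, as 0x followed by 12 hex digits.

0x5E04D5CD7E67

113794316829790 in 48-bit hexadecimal is 0x677ECDD5045E.
Stored little-endian, the bytes at ascending addresses are 5E 04 D5 CD 7E 67.
Read back as big-endian, the last byte is least significant, giving 0x5E04D5CD7E67.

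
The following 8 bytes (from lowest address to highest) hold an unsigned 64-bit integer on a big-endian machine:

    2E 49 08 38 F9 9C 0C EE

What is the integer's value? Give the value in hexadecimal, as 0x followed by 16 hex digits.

0x2E490838F99C0CEE

In big-endian order the high byte comes first in memory.
The bytes are already most-significant first: 0x2E490838F99C0CEE.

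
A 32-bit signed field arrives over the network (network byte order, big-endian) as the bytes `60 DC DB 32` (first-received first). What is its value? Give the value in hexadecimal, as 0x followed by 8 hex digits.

0x60DCDB32

Big-endian stores the most-significant byte at the lowest address.
The bytes are already most-significant first: 0x60DCDB32.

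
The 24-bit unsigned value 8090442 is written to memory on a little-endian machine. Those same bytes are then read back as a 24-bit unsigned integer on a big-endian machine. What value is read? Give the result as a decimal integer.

8090442 in 24-bit hexadecimal is 0x7B734A.
Stored little-endian, the bytes at ascending addresses are 4A 73 7B.
Read back as big-endian, the last byte is least significant, giving 0x4A737B.
0x4A737B = 4879227.

4879227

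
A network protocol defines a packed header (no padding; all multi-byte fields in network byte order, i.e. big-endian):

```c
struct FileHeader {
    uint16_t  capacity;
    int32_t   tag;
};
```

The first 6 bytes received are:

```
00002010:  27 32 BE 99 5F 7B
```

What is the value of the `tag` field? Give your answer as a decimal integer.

-1097244805

`tag` follows `capacity` (2 bytes), so it starts at byte offset 2 and occupies 4 bytes.
Bytes at offsets 2..5: BE 99 5F 7B.
Big-endian: lowest address holds the most-significant byte.
The bytes are already most-significant first: 0xBE995F7B.
Top bit is set, so as a signed 32-bit value this is 0xBE995F7B − 2^32 = -1097244805.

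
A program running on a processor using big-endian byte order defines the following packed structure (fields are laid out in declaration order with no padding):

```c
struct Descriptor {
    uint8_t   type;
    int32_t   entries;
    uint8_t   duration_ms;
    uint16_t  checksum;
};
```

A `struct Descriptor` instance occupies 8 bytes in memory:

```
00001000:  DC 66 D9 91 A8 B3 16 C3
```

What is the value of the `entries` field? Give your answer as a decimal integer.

`entries` follows `type` (1 byte), so it starts at byte offset 1 and occupies 4 bytes.
Bytes at offsets 1..4: 66 D9 91 A8.
Big-endian stores the most-significant byte at the lowest address.
The bytes are already most-significant first: 0x66D991A8.
0x66D991A8 = 1725534632.

1725534632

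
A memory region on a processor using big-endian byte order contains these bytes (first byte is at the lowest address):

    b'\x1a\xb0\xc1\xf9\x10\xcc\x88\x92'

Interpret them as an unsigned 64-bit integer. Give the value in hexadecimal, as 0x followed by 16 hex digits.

In big-endian order the high byte comes first in memory.
The bytes are already most-significant first: 0x1AB0C1F910CC8892.

0x1AB0C1F910CC8892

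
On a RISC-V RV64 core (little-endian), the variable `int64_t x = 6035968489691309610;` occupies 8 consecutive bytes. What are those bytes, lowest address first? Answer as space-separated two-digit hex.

6035968489691309610 in hexadecimal, padded to 64 bits, is 0x53C4115C8780662A.
Split into bytes (most-significant first): 53 C4 11 5C 87 80 66 2A.
Little-endian: lowest address holds the least-significant byte.
So at ascending addresses the bytes are 2A 66 80 87 5C 11 C4 53.

2A 66 80 87 5C 11 C4 53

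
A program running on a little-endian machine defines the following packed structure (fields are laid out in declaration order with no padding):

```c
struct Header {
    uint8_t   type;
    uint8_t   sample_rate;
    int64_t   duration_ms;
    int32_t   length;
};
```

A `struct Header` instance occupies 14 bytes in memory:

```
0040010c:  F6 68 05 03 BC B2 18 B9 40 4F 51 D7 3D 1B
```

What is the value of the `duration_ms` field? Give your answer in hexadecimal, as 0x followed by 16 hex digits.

0x4F40B918B2BC0305

`duration_ms` follows `type` (1 B), `sample_rate` (1 B), so it starts at offset 1 + 1 = 2 and occupies 8 bytes.
Bytes at offsets 2..9: 05 03 BC B2 18 B9 40 4F.
In little-endian order the low byte comes first in memory.
Reassemble most-significant byte first: 4F 40 B9 18 B2 BC 03 05 → 0x4F40B918B2BC0305.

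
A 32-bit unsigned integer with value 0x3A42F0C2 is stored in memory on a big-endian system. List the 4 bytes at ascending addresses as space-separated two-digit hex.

Split into bytes (most-significant first): 3A 42 F0 C2.
Big-endian: lowest address holds the most-significant byte.
So the memory order matches the most-significant-first order: 3A 42 F0 C2.

3A 42 F0 C2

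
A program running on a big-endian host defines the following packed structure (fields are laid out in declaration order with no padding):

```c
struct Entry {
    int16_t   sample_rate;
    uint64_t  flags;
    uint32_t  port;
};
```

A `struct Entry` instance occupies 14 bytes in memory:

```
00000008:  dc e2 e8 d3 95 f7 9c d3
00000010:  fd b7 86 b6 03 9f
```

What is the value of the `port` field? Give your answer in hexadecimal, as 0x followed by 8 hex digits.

`port` follows `sample_rate` (2 B), `flags` (8 B), so it starts at offset 2 + 8 = 10 and occupies 4 bytes.
Bytes at offsets 10..13: 86 B6 03 9F.
In big-endian order the high byte comes first in memory.
The bytes are already most-significant first: 0x86B6039F.

0x86B6039F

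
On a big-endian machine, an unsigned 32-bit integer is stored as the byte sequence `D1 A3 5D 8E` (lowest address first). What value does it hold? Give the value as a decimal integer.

3517144462

In big-endian order the high byte comes first in memory.
The bytes are already most-significant first: 0xD1A35D8E.
0xD1A35D8E = 3517144462.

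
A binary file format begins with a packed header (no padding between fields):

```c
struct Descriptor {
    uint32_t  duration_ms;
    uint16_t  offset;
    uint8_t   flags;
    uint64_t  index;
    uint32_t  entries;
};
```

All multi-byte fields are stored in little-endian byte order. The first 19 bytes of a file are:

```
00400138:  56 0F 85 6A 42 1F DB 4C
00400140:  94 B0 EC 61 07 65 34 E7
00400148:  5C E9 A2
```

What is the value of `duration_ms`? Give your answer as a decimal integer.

1787105110

`duration_ms` is the first field, at byte offset 0, occupying 4 bytes.
Bytes at offsets 0..3: 56 0F 85 6A.
Little-endian: lowest address holds the least-significant byte.
Reassemble most-significant byte first: 6A 85 0F 56 → 0x6A850F56.
0x6A850F56 = 1787105110.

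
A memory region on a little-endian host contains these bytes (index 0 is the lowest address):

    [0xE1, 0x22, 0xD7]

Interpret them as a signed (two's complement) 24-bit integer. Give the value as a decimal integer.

In little-endian order the low byte comes first in memory.
Reassemble most-significant byte first: D7 22 E1 → 0xD722E1.
Top bit is set, so as a signed 24-bit value this is 0xD722E1 − 2^24 = -2678047.

-2678047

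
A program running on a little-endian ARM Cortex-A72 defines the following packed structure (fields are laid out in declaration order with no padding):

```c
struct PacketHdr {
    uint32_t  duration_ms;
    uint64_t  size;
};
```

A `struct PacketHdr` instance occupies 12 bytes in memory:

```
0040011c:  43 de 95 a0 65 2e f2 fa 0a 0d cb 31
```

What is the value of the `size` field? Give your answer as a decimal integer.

3587975868941741669

`size` follows `duration_ms` (4 bytes), so it starts at byte offset 4 and occupies 8 bytes.
Bytes at offsets 4..11: 65 2E F2 FA 0A 0D CB 31.
In little-endian order the low byte comes first in memory.
Reassemble most-significant byte first: 31 CB 0D 0A FA F2 2E 65 → 0x31CB0D0AFAF22E65.
0x31CB0D0AFAF22E65 = 3587975868941741669.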